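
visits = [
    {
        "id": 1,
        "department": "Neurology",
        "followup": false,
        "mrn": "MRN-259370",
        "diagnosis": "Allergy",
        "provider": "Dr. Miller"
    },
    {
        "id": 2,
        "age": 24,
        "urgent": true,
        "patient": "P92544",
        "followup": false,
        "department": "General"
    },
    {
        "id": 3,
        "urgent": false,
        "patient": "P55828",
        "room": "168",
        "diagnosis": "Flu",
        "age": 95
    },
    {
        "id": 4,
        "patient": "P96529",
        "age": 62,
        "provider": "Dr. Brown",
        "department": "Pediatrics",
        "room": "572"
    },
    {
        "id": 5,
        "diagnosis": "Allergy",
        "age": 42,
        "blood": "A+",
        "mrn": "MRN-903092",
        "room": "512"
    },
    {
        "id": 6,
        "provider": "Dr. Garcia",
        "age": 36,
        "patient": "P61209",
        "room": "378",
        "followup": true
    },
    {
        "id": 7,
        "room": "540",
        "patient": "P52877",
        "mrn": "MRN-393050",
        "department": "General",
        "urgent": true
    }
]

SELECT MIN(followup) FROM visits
False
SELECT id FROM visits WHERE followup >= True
[6]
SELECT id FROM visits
[1, 2, 3, 4, 5, 6, 7]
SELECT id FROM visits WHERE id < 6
[1, 2, 3, 4, 5]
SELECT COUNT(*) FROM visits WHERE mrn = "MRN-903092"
1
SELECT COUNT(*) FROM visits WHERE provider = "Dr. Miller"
1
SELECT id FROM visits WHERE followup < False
[]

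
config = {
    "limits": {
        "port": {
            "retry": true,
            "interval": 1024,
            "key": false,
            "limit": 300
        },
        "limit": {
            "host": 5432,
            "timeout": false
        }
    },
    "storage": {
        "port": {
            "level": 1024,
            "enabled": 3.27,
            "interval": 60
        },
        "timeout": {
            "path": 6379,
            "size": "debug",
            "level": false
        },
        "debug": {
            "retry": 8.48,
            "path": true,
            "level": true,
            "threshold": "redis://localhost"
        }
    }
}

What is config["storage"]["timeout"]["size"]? "debug"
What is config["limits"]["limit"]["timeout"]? False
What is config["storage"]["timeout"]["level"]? False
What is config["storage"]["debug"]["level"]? True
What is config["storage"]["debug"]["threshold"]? "redis://localhost"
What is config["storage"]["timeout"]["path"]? 6379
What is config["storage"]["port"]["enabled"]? 3.27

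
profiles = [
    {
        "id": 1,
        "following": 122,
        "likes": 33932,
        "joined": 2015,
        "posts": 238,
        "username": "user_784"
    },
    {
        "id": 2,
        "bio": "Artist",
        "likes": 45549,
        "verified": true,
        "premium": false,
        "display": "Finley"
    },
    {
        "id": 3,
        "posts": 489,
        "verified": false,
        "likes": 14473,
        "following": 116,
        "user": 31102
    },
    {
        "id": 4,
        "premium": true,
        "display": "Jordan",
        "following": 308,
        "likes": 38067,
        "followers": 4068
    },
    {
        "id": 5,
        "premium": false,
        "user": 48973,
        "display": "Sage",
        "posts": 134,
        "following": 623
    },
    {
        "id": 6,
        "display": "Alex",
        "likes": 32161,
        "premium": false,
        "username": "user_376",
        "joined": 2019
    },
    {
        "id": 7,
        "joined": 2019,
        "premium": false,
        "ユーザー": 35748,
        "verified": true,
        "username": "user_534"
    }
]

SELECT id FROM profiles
[1, 2, 3, 4, 5, 6, 7]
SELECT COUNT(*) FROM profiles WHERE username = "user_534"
1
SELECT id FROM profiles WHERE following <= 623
[1, 3, 4, 5]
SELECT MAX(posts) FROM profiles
489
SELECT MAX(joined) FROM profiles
2019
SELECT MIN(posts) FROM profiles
134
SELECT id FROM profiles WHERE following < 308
[1, 3]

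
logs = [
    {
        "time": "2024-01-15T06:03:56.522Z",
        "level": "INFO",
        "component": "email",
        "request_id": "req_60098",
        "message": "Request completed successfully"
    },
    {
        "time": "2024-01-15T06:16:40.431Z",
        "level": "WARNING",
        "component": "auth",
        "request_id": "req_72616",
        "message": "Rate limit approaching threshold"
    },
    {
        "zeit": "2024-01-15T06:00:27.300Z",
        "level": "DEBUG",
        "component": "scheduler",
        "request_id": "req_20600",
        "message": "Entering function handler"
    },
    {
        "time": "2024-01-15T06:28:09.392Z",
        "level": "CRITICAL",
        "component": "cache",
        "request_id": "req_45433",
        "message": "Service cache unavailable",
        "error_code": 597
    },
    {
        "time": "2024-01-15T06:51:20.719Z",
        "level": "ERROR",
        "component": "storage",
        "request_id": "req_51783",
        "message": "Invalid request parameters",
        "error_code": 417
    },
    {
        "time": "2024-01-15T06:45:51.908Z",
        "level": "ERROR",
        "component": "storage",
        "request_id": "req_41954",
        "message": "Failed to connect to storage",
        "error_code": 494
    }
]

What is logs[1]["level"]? "WARNING"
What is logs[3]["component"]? "cache"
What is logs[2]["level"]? "DEBUG"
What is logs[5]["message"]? "Failed to connect to storage"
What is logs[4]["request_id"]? "req_51783"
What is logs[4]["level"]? "ERROR"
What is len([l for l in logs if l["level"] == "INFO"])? 1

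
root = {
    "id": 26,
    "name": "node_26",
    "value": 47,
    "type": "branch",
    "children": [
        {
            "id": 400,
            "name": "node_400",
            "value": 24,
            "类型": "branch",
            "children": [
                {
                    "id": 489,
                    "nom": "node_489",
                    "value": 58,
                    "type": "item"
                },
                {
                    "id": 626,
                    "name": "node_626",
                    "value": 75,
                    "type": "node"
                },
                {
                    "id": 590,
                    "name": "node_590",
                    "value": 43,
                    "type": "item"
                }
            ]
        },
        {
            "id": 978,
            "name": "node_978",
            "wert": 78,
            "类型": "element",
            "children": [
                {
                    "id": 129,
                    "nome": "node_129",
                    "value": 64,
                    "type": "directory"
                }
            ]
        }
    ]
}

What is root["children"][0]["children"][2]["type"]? "item"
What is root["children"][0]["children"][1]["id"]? 626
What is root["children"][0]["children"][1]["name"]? "node_626"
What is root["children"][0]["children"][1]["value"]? 75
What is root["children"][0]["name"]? "node_400"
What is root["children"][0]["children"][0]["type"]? "item"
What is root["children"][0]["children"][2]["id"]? 590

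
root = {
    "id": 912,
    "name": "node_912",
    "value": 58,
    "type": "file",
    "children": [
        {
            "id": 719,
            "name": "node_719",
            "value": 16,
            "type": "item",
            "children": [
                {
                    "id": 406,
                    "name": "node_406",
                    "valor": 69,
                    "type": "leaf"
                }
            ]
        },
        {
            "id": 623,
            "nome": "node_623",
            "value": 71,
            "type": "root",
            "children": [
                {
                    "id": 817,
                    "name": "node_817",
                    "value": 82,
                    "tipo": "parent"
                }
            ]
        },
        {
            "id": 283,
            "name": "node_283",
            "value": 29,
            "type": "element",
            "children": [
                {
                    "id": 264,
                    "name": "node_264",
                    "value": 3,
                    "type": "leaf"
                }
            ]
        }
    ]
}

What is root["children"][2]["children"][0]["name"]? "node_264"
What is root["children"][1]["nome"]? "node_623"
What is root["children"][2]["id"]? 283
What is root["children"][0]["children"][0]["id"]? 406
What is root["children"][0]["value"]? 16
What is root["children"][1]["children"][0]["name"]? "node_817"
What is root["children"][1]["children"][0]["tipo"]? "parent"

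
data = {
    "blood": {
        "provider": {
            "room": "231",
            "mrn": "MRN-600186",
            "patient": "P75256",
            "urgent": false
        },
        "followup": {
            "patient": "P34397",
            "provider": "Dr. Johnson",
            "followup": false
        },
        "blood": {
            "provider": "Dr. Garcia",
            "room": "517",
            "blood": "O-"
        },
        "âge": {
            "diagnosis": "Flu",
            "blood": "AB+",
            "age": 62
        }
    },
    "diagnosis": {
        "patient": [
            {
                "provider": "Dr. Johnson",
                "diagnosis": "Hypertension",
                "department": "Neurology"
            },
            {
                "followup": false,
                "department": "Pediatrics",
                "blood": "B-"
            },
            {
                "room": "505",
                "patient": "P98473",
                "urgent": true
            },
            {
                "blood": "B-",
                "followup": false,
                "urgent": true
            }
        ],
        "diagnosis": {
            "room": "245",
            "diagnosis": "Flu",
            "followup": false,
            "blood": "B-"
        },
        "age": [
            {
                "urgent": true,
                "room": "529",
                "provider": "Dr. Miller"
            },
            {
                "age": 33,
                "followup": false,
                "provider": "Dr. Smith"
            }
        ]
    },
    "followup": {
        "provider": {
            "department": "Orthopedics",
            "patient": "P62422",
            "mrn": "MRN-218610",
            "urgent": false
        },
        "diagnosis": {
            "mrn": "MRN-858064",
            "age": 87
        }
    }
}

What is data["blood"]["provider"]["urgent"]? False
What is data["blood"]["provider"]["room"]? "231"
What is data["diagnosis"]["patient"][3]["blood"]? "B-"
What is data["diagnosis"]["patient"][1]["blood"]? "B-"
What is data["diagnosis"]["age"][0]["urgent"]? True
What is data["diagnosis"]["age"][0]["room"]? "529"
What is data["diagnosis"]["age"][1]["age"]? 33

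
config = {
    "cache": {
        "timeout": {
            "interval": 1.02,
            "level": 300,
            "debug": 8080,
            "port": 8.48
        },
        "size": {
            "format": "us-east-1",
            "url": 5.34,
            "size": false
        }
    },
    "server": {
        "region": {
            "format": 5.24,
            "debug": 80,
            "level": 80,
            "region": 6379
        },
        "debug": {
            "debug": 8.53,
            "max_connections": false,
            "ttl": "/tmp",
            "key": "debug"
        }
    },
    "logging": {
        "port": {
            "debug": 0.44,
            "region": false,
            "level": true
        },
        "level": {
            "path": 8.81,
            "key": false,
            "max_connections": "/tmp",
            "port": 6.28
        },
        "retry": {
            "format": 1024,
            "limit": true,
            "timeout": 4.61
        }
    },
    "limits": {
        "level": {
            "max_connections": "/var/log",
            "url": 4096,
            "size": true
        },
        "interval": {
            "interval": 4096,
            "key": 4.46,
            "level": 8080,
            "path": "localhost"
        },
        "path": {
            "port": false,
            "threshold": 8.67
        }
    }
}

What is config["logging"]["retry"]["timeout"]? 4.61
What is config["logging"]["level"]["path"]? 8.81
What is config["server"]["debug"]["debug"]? 8.53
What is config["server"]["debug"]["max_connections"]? False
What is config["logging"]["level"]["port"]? 6.28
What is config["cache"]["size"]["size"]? False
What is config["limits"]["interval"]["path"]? "localhost"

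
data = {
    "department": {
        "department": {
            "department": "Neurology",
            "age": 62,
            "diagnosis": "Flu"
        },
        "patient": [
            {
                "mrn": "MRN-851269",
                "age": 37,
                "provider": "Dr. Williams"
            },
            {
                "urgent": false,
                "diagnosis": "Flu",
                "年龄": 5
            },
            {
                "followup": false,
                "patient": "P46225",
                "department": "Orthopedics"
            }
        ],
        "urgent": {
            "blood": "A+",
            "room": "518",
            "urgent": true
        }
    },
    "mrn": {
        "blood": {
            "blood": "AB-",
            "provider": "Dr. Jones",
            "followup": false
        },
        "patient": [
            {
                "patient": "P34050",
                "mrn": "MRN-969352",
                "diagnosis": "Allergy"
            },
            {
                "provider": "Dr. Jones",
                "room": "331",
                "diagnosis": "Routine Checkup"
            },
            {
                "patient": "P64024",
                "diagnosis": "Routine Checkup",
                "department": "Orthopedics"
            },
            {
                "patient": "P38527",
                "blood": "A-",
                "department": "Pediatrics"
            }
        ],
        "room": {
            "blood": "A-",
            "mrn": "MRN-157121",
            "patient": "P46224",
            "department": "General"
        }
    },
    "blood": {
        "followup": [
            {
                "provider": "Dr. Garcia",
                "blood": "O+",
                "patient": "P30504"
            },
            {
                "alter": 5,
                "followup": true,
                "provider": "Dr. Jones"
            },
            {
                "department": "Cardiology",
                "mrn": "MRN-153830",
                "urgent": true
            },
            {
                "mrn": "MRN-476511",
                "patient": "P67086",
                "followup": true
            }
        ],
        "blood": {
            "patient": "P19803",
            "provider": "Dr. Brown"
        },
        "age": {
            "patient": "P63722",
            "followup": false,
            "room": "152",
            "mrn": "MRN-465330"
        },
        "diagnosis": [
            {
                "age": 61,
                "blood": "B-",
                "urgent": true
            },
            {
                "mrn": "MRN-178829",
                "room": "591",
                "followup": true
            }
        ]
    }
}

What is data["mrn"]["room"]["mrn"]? "MRN-157121"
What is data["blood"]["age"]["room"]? "152"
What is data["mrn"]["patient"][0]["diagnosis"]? "Allergy"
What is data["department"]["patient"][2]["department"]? "Orthopedics"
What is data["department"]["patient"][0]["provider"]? "Dr. Williams"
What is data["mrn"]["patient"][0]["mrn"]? "MRN-969352"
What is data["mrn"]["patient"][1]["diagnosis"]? "Routine Checkup"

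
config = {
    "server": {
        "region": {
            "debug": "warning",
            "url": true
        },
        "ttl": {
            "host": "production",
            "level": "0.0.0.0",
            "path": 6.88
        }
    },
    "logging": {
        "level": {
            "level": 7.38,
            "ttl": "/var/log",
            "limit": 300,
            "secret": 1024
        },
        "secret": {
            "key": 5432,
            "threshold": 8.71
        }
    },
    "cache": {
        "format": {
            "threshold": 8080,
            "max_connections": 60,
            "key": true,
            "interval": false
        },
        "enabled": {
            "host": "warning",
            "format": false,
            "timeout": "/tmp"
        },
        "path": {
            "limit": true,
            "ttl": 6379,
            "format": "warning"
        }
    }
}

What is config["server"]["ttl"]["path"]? 6.88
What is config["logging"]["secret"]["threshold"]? 8.71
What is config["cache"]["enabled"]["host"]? "warning"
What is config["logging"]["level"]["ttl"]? "/var/log"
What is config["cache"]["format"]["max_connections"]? 60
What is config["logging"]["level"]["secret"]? 1024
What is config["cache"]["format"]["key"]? True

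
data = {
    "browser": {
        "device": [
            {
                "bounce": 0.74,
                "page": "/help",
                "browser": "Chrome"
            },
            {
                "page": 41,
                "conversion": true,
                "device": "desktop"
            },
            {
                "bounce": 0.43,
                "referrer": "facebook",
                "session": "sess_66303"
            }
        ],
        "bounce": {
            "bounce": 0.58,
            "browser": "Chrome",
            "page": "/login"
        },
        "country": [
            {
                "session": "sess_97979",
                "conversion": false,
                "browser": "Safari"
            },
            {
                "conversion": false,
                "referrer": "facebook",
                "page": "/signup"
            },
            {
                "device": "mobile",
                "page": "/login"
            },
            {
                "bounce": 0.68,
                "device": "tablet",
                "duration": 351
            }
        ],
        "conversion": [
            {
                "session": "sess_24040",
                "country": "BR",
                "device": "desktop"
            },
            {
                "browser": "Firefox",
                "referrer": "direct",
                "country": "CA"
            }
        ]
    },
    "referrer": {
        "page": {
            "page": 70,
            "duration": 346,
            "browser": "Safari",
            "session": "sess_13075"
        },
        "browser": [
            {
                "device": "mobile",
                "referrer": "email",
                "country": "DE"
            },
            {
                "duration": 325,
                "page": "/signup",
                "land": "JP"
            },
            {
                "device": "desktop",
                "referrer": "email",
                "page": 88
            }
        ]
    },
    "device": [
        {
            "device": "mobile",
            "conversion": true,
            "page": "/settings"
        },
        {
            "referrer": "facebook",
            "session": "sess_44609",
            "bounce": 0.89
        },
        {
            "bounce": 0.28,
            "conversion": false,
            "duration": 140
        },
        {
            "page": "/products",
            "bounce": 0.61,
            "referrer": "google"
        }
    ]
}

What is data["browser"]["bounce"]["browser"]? "Chrome"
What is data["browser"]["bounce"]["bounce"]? 0.58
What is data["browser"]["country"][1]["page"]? "/signup"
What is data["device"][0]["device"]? "mobile"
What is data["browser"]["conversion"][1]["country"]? "CA"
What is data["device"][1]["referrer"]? "facebook"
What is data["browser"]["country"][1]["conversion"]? False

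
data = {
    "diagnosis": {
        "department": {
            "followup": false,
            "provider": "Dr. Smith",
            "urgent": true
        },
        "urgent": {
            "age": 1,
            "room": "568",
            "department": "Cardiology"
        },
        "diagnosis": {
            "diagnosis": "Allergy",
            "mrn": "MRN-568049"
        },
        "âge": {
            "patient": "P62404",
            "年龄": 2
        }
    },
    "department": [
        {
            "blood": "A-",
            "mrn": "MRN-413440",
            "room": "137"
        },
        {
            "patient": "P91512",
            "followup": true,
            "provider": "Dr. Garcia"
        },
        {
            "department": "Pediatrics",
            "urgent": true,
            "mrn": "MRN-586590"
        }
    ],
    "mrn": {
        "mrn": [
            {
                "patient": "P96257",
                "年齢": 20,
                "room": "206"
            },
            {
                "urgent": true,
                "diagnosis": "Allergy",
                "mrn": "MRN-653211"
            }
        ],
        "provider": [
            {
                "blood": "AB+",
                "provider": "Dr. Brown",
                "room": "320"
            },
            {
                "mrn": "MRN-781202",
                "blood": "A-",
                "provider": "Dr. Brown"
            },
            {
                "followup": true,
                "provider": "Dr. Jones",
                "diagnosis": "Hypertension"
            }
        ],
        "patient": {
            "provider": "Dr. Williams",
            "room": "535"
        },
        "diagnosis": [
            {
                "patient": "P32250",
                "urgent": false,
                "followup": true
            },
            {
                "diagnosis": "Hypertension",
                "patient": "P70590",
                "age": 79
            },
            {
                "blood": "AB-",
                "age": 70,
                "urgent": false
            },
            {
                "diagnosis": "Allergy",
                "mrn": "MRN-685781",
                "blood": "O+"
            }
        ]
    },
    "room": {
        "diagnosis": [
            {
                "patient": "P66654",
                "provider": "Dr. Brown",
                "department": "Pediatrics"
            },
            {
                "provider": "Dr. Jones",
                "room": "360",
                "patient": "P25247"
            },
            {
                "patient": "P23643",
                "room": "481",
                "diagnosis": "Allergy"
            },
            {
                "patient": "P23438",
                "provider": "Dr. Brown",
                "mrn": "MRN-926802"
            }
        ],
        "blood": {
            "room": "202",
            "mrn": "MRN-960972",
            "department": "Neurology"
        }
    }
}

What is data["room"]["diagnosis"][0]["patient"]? "P66654"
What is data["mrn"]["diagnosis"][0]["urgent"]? False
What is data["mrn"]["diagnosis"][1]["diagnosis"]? "Hypertension"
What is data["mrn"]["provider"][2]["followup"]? True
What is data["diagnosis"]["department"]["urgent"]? True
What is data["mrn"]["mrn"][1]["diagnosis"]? "Allergy"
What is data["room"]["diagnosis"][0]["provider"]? "Dr. Brown"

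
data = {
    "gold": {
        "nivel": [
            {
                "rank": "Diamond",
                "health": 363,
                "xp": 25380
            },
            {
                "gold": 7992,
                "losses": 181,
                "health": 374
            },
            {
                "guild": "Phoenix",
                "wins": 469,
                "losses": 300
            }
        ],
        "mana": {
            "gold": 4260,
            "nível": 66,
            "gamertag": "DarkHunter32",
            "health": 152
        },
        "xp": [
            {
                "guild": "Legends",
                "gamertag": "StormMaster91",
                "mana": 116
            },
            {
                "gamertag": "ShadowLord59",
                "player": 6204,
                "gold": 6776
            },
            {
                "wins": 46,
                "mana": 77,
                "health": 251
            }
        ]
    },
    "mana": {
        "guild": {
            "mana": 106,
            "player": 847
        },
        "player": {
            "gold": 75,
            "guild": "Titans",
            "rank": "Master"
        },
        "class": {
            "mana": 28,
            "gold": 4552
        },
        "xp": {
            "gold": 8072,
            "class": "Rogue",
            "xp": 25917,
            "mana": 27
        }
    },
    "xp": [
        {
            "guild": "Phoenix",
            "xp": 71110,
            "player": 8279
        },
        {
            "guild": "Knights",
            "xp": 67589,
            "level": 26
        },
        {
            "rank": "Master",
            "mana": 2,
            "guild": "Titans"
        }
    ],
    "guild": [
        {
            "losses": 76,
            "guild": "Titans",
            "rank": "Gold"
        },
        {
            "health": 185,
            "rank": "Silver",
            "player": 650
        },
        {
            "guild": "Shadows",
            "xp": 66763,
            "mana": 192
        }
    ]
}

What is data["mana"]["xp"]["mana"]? 27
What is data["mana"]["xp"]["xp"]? 25917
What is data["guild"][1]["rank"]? "Silver"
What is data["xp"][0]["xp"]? 71110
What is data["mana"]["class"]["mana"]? 28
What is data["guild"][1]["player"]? 650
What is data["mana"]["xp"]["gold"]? 8072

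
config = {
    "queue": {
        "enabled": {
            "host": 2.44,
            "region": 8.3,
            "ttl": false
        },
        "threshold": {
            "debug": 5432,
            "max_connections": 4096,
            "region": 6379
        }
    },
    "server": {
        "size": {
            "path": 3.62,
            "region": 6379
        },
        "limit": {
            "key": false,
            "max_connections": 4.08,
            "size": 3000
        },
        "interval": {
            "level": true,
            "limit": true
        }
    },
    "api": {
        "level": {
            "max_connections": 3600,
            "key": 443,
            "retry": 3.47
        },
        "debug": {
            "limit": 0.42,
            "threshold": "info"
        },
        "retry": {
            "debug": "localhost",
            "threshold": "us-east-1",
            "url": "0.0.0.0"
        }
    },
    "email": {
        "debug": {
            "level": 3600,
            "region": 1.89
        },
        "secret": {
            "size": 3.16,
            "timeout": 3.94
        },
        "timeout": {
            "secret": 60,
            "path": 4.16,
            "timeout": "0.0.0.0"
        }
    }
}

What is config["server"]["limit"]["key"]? False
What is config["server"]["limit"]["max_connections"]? 4.08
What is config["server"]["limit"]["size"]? 3000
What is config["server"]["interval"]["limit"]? True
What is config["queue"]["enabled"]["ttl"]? False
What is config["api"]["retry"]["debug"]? "localhost"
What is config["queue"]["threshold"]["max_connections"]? 4096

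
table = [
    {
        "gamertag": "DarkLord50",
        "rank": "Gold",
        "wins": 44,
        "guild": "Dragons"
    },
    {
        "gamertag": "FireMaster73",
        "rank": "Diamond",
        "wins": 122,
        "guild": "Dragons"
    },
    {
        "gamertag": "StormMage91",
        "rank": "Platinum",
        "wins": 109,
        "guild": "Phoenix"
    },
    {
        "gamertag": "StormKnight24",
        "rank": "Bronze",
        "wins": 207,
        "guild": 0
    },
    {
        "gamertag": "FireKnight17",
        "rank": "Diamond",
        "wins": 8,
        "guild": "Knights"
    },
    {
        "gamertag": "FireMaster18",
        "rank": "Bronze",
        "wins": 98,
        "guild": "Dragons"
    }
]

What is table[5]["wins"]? 98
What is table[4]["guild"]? "Knights"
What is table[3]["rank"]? "Bronze"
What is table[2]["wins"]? 109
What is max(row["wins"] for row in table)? 207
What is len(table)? 6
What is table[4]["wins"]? 8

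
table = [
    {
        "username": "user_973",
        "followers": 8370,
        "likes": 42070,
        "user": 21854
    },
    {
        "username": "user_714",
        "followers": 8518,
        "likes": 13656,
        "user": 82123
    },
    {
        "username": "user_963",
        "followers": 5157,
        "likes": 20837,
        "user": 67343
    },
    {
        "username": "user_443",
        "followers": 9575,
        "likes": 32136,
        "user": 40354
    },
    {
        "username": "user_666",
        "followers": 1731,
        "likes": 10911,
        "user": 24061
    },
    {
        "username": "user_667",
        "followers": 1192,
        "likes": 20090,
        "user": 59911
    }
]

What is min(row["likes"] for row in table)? 10911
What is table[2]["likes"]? 20837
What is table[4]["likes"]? 10911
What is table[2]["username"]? "user_963"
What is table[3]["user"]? 40354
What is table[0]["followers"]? 8370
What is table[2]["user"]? 67343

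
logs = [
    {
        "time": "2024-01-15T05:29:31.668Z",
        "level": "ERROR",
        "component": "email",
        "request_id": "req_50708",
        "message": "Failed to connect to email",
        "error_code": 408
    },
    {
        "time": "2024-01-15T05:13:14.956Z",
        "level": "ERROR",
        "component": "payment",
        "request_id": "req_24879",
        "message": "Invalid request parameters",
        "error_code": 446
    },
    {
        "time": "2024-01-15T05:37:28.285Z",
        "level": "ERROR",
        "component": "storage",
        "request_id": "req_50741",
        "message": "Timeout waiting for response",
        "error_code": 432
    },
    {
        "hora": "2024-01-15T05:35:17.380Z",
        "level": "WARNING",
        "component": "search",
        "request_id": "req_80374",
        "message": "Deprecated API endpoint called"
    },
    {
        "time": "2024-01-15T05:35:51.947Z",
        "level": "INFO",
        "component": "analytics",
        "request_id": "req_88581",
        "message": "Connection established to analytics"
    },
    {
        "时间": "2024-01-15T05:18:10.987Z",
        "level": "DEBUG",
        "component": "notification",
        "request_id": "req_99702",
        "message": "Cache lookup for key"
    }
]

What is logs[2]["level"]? "ERROR"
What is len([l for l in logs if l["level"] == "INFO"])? 1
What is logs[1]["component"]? "payment"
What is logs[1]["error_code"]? 446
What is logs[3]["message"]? "Deprecated API endpoint called"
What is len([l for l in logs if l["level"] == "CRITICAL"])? 0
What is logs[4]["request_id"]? "req_88581"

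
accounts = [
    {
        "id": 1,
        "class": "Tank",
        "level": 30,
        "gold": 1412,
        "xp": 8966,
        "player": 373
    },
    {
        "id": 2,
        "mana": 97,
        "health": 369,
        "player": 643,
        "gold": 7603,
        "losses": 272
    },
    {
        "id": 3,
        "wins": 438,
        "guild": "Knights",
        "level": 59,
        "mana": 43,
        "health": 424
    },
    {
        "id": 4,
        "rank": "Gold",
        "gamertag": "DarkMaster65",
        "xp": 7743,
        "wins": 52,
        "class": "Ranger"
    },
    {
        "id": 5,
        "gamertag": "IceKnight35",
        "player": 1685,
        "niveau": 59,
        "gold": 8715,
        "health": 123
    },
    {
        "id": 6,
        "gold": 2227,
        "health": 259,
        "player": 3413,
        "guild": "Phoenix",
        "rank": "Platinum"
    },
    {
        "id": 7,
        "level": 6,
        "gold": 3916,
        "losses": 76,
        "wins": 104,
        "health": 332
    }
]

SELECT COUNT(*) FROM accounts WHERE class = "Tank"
1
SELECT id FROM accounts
[1, 2, 3, 4, 5, 6, 7]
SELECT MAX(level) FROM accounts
59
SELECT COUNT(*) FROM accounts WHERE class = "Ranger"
1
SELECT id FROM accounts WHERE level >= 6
[1, 3, 7]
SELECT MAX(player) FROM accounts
3413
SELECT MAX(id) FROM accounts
7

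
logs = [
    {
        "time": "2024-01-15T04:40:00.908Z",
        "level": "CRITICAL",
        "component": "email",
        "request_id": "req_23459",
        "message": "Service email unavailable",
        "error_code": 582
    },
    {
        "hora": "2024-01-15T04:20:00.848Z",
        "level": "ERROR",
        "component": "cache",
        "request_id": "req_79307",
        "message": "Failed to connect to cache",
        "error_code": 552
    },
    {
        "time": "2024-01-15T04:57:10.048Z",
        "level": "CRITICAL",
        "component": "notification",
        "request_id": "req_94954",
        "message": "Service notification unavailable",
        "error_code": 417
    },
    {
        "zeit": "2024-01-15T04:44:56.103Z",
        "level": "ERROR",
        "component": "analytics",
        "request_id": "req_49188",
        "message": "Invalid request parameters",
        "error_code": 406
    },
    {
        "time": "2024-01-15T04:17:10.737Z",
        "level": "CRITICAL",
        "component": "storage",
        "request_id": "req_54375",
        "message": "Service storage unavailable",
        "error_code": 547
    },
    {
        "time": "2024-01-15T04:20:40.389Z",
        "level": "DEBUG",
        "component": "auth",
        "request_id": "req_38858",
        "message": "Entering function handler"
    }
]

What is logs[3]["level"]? "ERROR"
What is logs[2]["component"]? "notification"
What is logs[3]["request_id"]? "req_49188"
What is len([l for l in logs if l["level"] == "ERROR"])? 2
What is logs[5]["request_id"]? "req_38858"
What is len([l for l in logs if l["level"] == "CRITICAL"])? 3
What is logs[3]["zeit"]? "2024-01-15T04:44:56.103Z"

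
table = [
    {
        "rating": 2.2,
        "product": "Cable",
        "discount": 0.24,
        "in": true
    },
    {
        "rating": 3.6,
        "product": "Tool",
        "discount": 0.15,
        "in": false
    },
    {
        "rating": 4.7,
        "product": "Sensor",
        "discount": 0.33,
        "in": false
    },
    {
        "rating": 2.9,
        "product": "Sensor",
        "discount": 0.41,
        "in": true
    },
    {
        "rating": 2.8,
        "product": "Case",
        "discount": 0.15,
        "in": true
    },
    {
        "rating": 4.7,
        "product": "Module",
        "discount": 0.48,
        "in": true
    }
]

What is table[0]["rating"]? 2.2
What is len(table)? 6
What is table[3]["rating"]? 2.9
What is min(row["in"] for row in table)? False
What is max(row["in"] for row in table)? True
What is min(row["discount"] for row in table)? 0.15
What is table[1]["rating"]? 3.6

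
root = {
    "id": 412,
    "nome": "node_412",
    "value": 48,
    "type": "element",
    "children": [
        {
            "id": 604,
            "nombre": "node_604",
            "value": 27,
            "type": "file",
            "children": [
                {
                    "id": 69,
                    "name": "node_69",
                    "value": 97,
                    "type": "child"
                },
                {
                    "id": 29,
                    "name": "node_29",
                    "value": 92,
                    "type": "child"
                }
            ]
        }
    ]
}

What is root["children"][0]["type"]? "file"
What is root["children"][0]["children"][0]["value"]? 97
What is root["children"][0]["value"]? 27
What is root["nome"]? "node_412"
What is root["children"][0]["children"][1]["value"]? 92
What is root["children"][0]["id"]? 604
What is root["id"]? 412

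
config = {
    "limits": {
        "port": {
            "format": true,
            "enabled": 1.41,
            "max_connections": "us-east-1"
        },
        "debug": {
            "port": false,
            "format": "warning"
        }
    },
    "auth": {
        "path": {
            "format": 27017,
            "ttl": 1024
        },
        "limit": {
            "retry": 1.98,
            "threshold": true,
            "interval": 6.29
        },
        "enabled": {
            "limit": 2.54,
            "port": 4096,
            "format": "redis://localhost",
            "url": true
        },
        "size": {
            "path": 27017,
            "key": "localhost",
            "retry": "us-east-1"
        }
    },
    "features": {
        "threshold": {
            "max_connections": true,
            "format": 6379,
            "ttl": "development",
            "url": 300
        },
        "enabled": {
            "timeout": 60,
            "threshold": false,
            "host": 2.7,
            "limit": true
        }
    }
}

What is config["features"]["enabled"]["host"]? 2.7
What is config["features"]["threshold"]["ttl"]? "development"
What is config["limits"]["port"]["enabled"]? 1.41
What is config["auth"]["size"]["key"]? "localhost"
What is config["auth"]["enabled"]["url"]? True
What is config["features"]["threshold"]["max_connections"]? True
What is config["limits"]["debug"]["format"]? "warning"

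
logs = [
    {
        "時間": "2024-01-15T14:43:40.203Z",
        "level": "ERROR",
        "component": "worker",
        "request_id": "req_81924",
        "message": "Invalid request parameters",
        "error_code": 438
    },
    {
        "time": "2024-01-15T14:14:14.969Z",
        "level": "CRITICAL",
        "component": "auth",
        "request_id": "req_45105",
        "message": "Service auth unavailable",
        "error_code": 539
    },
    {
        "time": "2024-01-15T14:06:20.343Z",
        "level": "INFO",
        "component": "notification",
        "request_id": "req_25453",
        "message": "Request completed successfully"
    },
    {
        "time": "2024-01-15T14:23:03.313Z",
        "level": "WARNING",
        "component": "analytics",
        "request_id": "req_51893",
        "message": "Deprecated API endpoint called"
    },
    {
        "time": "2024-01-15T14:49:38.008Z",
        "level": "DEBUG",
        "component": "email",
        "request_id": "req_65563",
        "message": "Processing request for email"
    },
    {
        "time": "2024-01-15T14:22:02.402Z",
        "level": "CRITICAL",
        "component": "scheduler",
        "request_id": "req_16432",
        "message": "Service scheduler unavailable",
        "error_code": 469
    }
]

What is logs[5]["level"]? "CRITICAL"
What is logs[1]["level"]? "CRITICAL"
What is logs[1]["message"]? "Service auth unavailable"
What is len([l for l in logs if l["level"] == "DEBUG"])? 1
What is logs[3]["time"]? "2024-01-15T14:23:03.313Z"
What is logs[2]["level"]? "INFO"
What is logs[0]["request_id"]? "req_81924"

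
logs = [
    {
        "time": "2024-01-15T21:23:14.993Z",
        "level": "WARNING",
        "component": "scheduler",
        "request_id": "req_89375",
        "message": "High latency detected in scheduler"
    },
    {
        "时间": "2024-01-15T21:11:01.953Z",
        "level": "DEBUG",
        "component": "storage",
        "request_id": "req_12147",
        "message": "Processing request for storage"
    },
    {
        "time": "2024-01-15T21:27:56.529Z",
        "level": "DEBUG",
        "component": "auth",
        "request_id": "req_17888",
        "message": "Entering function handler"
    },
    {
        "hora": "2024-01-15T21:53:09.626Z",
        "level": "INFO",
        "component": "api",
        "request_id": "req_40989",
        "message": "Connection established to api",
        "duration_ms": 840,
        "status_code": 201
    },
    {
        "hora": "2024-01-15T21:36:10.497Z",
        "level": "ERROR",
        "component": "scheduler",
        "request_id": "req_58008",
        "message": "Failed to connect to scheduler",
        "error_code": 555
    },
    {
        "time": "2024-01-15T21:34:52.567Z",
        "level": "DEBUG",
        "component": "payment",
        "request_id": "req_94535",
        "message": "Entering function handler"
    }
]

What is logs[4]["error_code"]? 555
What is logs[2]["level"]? "DEBUG"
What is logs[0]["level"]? "WARNING"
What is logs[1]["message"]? "Processing request for storage"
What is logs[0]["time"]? "2024-01-15T21:23:14.993Z"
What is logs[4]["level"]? "ERROR"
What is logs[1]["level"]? "DEBUG"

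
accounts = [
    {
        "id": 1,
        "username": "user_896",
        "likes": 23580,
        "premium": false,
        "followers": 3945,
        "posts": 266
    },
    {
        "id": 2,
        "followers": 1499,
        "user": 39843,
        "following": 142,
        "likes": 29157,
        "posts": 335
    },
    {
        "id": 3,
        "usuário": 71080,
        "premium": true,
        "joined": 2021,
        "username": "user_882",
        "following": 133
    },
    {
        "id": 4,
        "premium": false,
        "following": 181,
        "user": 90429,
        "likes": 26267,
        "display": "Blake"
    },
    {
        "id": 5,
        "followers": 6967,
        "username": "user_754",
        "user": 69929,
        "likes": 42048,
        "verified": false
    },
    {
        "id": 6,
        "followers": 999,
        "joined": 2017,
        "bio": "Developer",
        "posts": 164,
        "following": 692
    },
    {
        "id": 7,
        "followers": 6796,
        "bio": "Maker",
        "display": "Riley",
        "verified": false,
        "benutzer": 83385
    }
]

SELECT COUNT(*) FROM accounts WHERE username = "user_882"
1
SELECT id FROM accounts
[1, 2, 3, 4, 5, 6, 7]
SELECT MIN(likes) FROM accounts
23580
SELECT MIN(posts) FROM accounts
164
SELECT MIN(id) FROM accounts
1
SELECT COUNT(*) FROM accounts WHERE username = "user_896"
1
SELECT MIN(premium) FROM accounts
False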